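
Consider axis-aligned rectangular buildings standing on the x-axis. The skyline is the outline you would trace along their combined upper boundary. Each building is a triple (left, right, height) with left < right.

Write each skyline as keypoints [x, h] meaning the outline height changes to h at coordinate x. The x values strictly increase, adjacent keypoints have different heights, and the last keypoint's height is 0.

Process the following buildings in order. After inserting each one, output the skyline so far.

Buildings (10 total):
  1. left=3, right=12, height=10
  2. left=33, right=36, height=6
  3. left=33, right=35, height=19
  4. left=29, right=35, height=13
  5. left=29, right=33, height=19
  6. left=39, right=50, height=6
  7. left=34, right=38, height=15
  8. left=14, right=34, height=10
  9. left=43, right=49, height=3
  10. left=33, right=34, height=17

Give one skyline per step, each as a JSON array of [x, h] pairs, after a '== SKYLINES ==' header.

== SKYLINES ==
[[3,10],[12,0]]
[[3,10],[12,0],[33,6],[36,0]]
[[3,10],[12,0],[33,19],[35,6],[36,0]]
[[3,10],[12,0],[29,13],[33,19],[35,6],[36,0]]
[[3,10],[12,0],[29,19],[35,6],[36,0]]
[[3,10],[12,0],[29,19],[35,6],[36,0],[39,6],[50,0]]
[[3,10],[12,0],[29,19],[35,15],[38,0],[39,6],[50,0]]
[[3,10],[12,0],[14,10],[29,19],[35,15],[38,0],[39,6],[50,0]]
[[3,10],[12,0],[14,10],[29,19],[35,15],[38,0],[39,6],[50,0]]
[[3,10],[12,0],[14,10],[29,19],[35,15],[38,0],[39,6],[50,0]]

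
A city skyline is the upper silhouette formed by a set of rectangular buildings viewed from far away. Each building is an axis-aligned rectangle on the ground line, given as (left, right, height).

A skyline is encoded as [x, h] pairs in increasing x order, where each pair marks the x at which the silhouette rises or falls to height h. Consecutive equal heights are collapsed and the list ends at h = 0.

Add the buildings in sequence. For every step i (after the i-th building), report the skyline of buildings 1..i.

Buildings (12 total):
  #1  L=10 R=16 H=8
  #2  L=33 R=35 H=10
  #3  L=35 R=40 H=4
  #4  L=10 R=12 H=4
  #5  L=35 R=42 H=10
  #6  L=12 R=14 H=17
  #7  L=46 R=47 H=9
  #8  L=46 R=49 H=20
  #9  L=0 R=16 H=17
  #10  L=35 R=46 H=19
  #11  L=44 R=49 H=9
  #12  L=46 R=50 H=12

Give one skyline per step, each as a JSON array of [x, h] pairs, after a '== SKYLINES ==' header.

== SKYLINES ==
[[10,8],[16,0]]
[[10,8],[16,0],[33,10],[35,0]]
[[10,8],[16,0],[33,10],[35,4],[40,0]]
[[10,8],[16,0],[33,10],[35,4],[40,0]]
[[10,8],[16,0],[33,10],[42,0]]
[[10,8],[12,17],[14,8],[16,0],[33,10],[42,0]]
[[10,8],[12,17],[14,8],[16,0],[33,10],[42,0],[46,9],[47,0]]
[[10,8],[12,17],[14,8],[16,0],[33,10],[42,0],[46,20],[49,0]]
[[0,17],[16,0],[33,10],[42,0],[46,20],[49,0]]
[[0,17],[16,0],[33,10],[35,19],[46,20],[49,0]]
[[0,17],[16,0],[33,10],[35,19],[46,20],[49,0]]
[[0,17],[16,0],[33,10],[35,19],[46,20],[49,12],[50,0]]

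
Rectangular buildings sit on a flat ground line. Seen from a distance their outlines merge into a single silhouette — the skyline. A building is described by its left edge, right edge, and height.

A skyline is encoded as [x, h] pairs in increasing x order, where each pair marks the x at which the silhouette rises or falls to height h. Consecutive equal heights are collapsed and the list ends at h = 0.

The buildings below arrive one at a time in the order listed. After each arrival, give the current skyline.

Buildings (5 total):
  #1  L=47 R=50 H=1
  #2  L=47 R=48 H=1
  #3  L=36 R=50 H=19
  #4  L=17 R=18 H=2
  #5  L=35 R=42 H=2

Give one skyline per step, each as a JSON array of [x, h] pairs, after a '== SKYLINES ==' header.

== SKYLINES ==
[[47,1],[50,0]]
[[47,1],[50,0]]
[[36,19],[50,0]]
[[17,2],[18,0],[36,19],[50,0]]
[[17,2],[18,0],[35,2],[36,19],[50,0]]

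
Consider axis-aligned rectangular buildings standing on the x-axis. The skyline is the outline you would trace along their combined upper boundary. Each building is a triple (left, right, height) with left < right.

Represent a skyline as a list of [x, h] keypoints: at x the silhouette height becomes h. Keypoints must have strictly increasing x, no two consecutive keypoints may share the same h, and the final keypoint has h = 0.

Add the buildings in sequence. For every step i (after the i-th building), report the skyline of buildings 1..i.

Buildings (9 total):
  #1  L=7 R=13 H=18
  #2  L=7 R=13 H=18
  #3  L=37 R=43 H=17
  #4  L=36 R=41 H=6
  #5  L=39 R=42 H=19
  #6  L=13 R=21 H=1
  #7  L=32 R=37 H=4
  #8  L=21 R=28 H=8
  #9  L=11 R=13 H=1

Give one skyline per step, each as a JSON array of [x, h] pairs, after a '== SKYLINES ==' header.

== SKYLINES ==
[[7,18],[13,0]]
[[7,18],[13,0]]
[[7,18],[13,0],[37,17],[43,0]]
[[7,18],[13,0],[36,6],[37,17],[43,0]]
[[7,18],[13,0],[36,6],[37,17],[39,19],[42,17],[43,0]]
[[7,18],[13,1],[21,0],[36,6],[37,17],[39,19],[42,17],[43,0]]
[[7,18],[13,1],[21,0],[32,4],[36,6],[37,17],[39,19],[42,17],[43,0]]
[[7,18],[13,1],[21,8],[28,0],[32,4],[36,6],[37,17],[39,19],[42,17],[43,0]]
[[7,18],[13,1],[21,8],[28,0],[32,4],[36,6],[37,17],[39,19],[42,17],[43,0]]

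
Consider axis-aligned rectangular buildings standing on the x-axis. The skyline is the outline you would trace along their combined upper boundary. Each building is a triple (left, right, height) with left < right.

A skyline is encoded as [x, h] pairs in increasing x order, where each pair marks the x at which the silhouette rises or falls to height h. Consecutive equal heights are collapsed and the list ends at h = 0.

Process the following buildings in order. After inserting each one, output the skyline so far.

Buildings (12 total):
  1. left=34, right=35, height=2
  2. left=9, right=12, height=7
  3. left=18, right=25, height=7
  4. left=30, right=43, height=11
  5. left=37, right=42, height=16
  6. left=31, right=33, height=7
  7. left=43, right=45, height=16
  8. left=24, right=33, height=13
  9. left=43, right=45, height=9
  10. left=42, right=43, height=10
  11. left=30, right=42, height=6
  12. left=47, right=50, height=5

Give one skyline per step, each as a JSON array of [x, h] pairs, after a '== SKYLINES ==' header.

== SKYLINES ==
[[34,2],[35,0]]
[[9,7],[12,0],[34,2],[35,0]]
[[9,7],[12,0],[18,7],[25,0],[34,2],[35,0]]
[[9,7],[12,0],[18,7],[25,0],[30,11],[43,0]]
[[9,7],[12,0],[18,7],[25,0],[30,11],[37,16],[42,11],[43,0]]
[[9,7],[12,0],[18,7],[25,0],[30,11],[37,16],[42,11],[43,0]]
[[9,7],[12,0],[18,7],[25,0],[30,11],[37,16],[42,11],[43,16],[45,0]]
[[9,7],[12,0],[18,7],[24,13],[33,11],[37,16],[42,11],[43,16],[45,0]]
[[9,7],[12,0],[18,7],[24,13],[33,11],[37,16],[42,11],[43,16],[45,0]]
[[9,7],[12,0],[18,7],[24,13],[33,11],[37,16],[42,11],[43,16],[45,0]]
[[9,7],[12,0],[18,7],[24,13],[33,11],[37,16],[42,11],[43,16],[45,0]]
[[9,7],[12,0],[18,7],[24,13],[33,11],[37,16],[42,11],[43,16],[45,0],[47,5],[50,0]]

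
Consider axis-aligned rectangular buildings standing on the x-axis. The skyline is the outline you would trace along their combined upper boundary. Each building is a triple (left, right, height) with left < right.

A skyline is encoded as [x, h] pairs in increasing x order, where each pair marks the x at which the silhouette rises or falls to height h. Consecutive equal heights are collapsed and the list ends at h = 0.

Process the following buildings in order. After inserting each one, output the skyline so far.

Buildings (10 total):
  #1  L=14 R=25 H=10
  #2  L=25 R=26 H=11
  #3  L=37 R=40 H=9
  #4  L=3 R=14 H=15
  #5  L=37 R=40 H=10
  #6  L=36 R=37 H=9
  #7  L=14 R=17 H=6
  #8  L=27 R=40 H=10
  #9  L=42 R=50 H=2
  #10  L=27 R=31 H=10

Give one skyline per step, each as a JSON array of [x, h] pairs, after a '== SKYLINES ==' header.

== SKYLINES ==
[[14,10],[25,0]]
[[14,10],[25,11],[26,0]]
[[14,10],[25,11],[26,0],[37,9],[40,0]]
[[3,15],[14,10],[25,11],[26,0],[37,9],[40,0]]
[[3,15],[14,10],[25,11],[26,0],[37,10],[40,0]]
[[3,15],[14,10],[25,11],[26,0],[36,9],[37,10],[40,0]]
[[3,15],[14,10],[25,11],[26,0],[36,9],[37,10],[40,0]]
[[3,15],[14,10],[25,11],[26,0],[27,10],[40,0]]
[[3,15],[14,10],[25,11],[26,0],[27,10],[40,0],[42,2],[50,0]]
[[3,15],[14,10],[25,11],[26,0],[27,10],[40,0],[42,2],[50,0]]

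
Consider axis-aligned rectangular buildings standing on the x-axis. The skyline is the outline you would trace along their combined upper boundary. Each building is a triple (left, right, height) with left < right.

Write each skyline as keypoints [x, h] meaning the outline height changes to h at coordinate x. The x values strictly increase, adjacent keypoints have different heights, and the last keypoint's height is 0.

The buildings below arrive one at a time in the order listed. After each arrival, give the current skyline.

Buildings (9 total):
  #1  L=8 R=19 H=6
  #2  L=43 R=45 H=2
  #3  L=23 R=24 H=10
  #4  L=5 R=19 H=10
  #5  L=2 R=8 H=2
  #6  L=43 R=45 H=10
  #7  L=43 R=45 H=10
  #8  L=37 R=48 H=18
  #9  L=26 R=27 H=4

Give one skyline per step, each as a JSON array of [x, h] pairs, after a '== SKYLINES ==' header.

== SKYLINES ==
[[8,6],[19,0]]
[[8,6],[19,0],[43,2],[45,0]]
[[8,6],[19,0],[23,10],[24,0],[43,2],[45,0]]
[[5,10],[19,0],[23,10],[24,0],[43,2],[45,0]]
[[2,2],[5,10],[19,0],[23,10],[24,0],[43,2],[45,0]]
[[2,2],[5,10],[19,0],[23,10],[24,0],[43,10],[45,0]]
[[2,2],[5,10],[19,0],[23,10],[24,0],[43,10],[45,0]]
[[2,2],[5,10],[19,0],[23,10],[24,0],[37,18],[48,0]]
[[2,2],[5,10],[19,0],[23,10],[24,0],[26,4],[27,0],[37,18],[48,0]]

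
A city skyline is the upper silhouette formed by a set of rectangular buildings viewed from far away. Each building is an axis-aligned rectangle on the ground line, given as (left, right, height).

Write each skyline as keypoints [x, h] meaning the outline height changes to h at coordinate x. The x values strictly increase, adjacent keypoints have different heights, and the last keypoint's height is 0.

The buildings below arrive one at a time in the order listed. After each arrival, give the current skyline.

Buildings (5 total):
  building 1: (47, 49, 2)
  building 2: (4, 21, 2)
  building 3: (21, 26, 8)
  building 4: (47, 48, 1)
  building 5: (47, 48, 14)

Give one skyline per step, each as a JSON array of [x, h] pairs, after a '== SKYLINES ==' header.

== SKYLINES ==
[[47,2],[49,0]]
[[4,2],[21,0],[47,2],[49,0]]
[[4,2],[21,8],[26,0],[47,2],[49,0]]
[[4,2],[21,8],[26,0],[47,2],[49,0]]
[[4,2],[21,8],[26,0],[47,14],[48,2],[49,0]]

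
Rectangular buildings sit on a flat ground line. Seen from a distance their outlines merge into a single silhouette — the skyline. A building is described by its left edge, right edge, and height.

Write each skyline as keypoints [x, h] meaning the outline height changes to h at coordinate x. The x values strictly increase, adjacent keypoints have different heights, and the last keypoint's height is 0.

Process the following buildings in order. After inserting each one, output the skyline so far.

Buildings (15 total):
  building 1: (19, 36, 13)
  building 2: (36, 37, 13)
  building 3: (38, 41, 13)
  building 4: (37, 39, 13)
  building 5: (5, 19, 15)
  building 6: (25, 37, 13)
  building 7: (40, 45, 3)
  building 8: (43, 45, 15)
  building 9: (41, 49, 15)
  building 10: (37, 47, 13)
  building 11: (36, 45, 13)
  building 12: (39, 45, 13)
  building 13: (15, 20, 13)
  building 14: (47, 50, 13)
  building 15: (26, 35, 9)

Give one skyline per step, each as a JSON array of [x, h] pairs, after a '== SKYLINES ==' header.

== SKYLINES ==
[[19,13],[36,0]]
[[19,13],[37,0]]
[[19,13],[37,0],[38,13],[41,0]]
[[19,13],[41,0]]
[[5,15],[19,13],[41,0]]
[[5,15],[19,13],[41,0]]
[[5,15],[19,13],[41,3],[45,0]]
[[5,15],[19,13],[41,3],[43,15],[45,0]]
[[5,15],[19,13],[41,15],[49,0]]
[[5,15],[19,13],[41,15],[49,0]]
[[5,15],[19,13],[41,15],[49,0]]
[[5,15],[19,13],[41,15],[49,0]]
[[5,15],[19,13],[41,15],[49,0]]
[[5,15],[19,13],[41,15],[49,13],[50,0]]
[[5,15],[19,13],[41,15],[49,13],[50,0]]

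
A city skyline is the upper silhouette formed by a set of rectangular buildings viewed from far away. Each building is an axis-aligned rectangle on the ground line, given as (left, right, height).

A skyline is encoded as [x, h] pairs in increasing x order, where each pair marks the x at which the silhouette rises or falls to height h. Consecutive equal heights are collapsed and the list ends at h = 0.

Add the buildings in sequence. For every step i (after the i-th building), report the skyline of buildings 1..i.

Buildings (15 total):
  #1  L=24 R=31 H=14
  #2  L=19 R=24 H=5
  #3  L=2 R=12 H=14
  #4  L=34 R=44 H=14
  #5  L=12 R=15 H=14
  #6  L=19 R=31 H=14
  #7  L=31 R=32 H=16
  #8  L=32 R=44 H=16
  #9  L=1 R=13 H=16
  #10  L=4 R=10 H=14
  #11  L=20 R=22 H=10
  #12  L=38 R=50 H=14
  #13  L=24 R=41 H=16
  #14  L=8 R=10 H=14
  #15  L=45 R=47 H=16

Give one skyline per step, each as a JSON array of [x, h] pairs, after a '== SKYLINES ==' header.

== SKYLINES ==
[[24,14],[31,0]]
[[19,5],[24,14],[31,0]]
[[2,14],[12,0],[19,5],[24,14],[31,0]]
[[2,14],[12,0],[19,5],[24,14],[31,0],[34,14],[44,0]]
[[2,14],[15,0],[19,5],[24,14],[31,0],[34,14],[44,0]]
[[2,14],[15,0],[19,14],[31,0],[34,14],[44,0]]
[[2,14],[15,0],[19,14],[31,16],[32,0],[34,14],[44,0]]
[[2,14],[15,0],[19,14],[31,16],[44,0]]
[[1,16],[13,14],[15,0],[19,14],[31,16],[44,0]]
[[1,16],[13,14],[15,0],[19,14],[31,16],[44,0]]
[[1,16],[13,14],[15,0],[19,14],[31,16],[44,0]]
[[1,16],[13,14],[15,0],[19,14],[31,16],[44,14],[50,0]]
[[1,16],[13,14],[15,0],[19,14],[24,16],[44,14],[50,0]]
[[1,16],[13,14],[15,0],[19,14],[24,16],[44,14],[50,0]]
[[1,16],[13,14],[15,0],[19,14],[24,16],[44,14],[45,16],[47,14],[50,0]]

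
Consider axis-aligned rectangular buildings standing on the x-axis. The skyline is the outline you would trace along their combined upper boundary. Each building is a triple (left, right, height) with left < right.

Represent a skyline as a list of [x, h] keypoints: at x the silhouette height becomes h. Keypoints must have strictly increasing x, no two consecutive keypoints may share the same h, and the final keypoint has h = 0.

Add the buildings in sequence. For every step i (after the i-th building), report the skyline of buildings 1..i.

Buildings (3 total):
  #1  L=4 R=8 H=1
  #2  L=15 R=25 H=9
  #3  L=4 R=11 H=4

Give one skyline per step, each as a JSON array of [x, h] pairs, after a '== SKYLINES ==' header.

== SKYLINES ==
[[4,1],[8,0]]
[[4,1],[8,0],[15,9],[25,0]]
[[4,4],[11,0],[15,9],[25,0]]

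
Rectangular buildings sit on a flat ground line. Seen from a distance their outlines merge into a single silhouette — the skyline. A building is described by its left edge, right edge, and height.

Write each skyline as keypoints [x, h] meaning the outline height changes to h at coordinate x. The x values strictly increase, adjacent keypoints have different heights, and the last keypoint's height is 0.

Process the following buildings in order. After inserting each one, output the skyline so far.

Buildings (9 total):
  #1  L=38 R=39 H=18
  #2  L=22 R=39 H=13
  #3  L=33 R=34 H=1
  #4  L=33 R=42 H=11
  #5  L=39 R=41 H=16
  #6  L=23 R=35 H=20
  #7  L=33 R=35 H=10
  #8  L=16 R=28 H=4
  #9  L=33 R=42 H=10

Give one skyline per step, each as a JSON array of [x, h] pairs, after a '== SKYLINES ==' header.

== SKYLINES ==
[[38,18],[39,0]]
[[22,13],[38,18],[39,0]]
[[22,13],[38,18],[39,0]]
[[22,13],[38,18],[39,11],[42,0]]
[[22,13],[38,18],[39,16],[41,11],[42,0]]
[[22,13],[23,20],[35,13],[38,18],[39,16],[41,11],[42,0]]
[[22,13],[23,20],[35,13],[38,18],[39,16],[41,11],[42,0]]
[[16,4],[22,13],[23,20],[35,13],[38,18],[39,16],[41,11],[42,0]]
[[16,4],[22,13],[23,20],[35,13],[38,18],[39,16],[41,11],[42,0]]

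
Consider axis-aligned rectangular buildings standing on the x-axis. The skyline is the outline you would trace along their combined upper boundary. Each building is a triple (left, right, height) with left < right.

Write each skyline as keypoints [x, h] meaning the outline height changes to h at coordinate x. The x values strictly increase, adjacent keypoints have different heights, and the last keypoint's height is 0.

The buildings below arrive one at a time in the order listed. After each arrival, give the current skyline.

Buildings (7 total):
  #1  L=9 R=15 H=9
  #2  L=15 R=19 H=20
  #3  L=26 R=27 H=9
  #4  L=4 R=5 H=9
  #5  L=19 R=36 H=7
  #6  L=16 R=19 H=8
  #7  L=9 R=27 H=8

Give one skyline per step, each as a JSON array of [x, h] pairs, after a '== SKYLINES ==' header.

== SKYLINES ==
[[9,9],[15,0]]
[[9,9],[15,20],[19,0]]
[[9,9],[15,20],[19,0],[26,9],[27,0]]
[[4,9],[5,0],[9,9],[15,20],[19,0],[26,9],[27,0]]
[[4,9],[5,0],[9,9],[15,20],[19,7],[26,9],[27,7],[36,0]]
[[4,9],[5,0],[9,9],[15,20],[19,7],[26,9],[27,7],[36,0]]
[[4,9],[5,0],[9,9],[15,20],[19,8],[26,9],[27,7],[36,0]]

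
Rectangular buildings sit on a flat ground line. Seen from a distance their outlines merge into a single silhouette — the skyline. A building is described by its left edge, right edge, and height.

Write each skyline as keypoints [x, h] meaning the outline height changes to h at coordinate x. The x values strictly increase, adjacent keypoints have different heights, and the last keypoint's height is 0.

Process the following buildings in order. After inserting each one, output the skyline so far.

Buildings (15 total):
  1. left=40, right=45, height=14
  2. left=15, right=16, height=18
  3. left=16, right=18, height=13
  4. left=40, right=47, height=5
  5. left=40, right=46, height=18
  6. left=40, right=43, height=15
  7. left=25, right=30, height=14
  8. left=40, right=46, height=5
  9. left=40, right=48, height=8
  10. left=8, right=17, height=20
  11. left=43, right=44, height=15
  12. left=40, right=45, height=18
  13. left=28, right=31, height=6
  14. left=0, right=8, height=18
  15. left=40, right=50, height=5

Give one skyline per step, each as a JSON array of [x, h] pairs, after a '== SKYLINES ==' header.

== SKYLINES ==
[[40,14],[45,0]]
[[15,18],[16,0],[40,14],[45,0]]
[[15,18],[16,13],[18,0],[40,14],[45,0]]
[[15,18],[16,13],[18,0],[40,14],[45,5],[47,0]]
[[15,18],[16,13],[18,0],[40,18],[46,5],[47,0]]
[[15,18],[16,13],[18,0],[40,18],[46,5],[47,0]]
[[15,18],[16,13],[18,0],[25,14],[30,0],[40,18],[46,5],[47,0]]
[[15,18],[16,13],[18,0],[25,14],[30,0],[40,18],[46,5],[47,0]]
[[15,18],[16,13],[18,0],[25,14],[30,0],[40,18],[46,8],[48,0]]
[[8,20],[17,13],[18,0],[25,14],[30,0],[40,18],[46,8],[48,0]]
[[8,20],[17,13],[18,0],[25,14],[30,0],[40,18],[46,8],[48,0]]
[[8,20],[17,13],[18,0],[25,14],[30,0],[40,18],[46,8],[48,0]]
[[8,20],[17,13],[18,0],[25,14],[30,6],[31,0],[40,18],[46,8],[48,0]]
[[0,18],[8,20],[17,13],[18,0],[25,14],[30,6],[31,0],[40,18],[46,8],[48,0]]
[[0,18],[8,20],[17,13],[18,0],[25,14],[30,6],[31,0],[40,18],[46,8],[48,5],[50,0]]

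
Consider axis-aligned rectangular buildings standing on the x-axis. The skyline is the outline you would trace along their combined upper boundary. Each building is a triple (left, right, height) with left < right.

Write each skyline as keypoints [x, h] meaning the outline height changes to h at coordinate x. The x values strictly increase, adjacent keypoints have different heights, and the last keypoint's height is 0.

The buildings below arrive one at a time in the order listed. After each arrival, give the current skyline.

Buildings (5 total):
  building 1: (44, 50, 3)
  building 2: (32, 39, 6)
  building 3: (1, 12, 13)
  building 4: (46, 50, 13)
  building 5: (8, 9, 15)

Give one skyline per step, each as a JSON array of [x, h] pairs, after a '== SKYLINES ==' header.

== SKYLINES ==
[[44,3],[50,0]]
[[32,6],[39,0],[44,3],[50,0]]
[[1,13],[12,0],[32,6],[39,0],[44,3],[50,0]]
[[1,13],[12,0],[32,6],[39,0],[44,3],[46,13],[50,0]]
[[1,13],[8,15],[9,13],[12,0],[32,6],[39,0],[44,3],[46,13],[50,0]]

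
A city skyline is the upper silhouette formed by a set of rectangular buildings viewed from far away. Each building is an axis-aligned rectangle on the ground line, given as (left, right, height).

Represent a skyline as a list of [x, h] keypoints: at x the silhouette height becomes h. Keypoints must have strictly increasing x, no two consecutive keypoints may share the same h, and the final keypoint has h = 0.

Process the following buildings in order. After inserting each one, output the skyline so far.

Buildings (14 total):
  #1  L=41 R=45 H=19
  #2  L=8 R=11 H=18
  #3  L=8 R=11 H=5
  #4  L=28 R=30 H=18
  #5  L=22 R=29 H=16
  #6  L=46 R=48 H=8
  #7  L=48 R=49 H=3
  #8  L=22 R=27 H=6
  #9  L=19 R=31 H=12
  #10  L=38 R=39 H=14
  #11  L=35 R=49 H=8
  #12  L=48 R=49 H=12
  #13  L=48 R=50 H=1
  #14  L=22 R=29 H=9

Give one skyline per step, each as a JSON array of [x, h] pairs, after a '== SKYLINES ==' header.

== SKYLINES ==
[[41,19],[45,0]]
[[8,18],[11,0],[41,19],[45,0]]
[[8,18],[11,0],[41,19],[45,0]]
[[8,18],[11,0],[28,18],[30,0],[41,19],[45,0]]
[[8,18],[11,0],[22,16],[28,18],[30,0],[41,19],[45,0]]
[[8,18],[11,0],[22,16],[28,18],[30,0],[41,19],[45,0],[46,8],[48,0]]
[[8,18],[11,0],[22,16],[28,18],[30,0],[41,19],[45,0],[46,8],[48,3],[49,0]]
[[8,18],[11,0],[22,16],[28,18],[30,0],[41,19],[45,0],[46,8],[48,3],[49,0]]
[[8,18],[11,0],[19,12],[22,16],[28,18],[30,12],[31,0],[41,19],[45,0],[46,8],[48,3],[49,0]]
[[8,18],[11,0],[19,12],[22,16],[28,18],[30,12],[31,0],[38,14],[39,0],[41,19],[45,0],[46,8],[48,3],[49,0]]
[[8,18],[11,0],[19,12],[22,16],[28,18],[30,12],[31,0],[35,8],[38,14],[39,8],[41,19],[45,8],[49,0]]
[[8,18],[11,0],[19,12],[22,16],[28,18],[30,12],[31,0],[35,8],[38,14],[39,8],[41,19],[45,8],[48,12],[49,0]]
[[8,18],[11,0],[19,12],[22,16],[28,18],[30,12],[31,0],[35,8],[38,14],[39,8],[41,19],[45,8],[48,12],[49,1],[50,0]]
[[8,18],[11,0],[19,12],[22,16],[28,18],[30,12],[31,0],[35,8],[38,14],[39,8],[41,19],[45,8],[48,12],[49,1],[50,0]]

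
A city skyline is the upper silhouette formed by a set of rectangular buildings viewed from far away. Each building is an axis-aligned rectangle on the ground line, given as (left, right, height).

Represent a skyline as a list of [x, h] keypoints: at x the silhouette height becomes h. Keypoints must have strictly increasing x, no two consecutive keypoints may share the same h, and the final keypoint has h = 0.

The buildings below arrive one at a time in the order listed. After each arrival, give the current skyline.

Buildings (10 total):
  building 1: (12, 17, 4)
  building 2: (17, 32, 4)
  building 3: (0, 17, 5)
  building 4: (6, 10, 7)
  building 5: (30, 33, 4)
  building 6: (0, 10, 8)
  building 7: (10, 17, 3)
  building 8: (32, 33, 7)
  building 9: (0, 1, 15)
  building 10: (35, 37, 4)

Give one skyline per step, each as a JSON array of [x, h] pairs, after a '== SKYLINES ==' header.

== SKYLINES ==
[[12,4],[17,0]]
[[12,4],[32,0]]
[[0,5],[17,4],[32,0]]
[[0,5],[6,7],[10,5],[17,4],[32,0]]
[[0,5],[6,7],[10,5],[17,4],[33,0]]
[[0,8],[10,5],[17,4],[33,0]]
[[0,8],[10,5],[17,4],[33,0]]
[[0,8],[10,5],[17,4],[32,7],[33,0]]
[[0,15],[1,8],[10,5],[17,4],[32,7],[33,0]]
[[0,15],[1,8],[10,5],[17,4],[32,7],[33,0],[35,4],[37,0]]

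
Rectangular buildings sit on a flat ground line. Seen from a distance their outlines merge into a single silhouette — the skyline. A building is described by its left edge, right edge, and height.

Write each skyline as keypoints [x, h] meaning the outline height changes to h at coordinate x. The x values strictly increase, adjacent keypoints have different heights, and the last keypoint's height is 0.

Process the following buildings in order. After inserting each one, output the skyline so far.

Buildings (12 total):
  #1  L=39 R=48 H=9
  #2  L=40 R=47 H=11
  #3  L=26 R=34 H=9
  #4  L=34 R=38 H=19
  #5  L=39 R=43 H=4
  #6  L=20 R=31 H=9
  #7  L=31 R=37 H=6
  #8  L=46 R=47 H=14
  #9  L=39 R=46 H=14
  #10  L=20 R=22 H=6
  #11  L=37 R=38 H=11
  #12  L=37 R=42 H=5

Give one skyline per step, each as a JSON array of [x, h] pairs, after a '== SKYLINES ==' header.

== SKYLINES ==
[[39,9],[48,0]]
[[39,9],[40,11],[47,9],[48,0]]
[[26,9],[34,0],[39,9],[40,11],[47,9],[48,0]]
[[26,9],[34,19],[38,0],[39,9],[40,11],[47,9],[48,0]]
[[26,9],[34,19],[38,0],[39,9],[40,11],[47,9],[48,0]]
[[20,9],[34,19],[38,0],[39,9],[40,11],[47,9],[48,0]]
[[20,9],[34,19],[38,0],[39,9],[40,11],[47,9],[48,0]]
[[20,9],[34,19],[38,0],[39,9],[40,11],[46,14],[47,9],[48,0]]
[[20,9],[34,19],[38,0],[39,14],[47,9],[48,0]]
[[20,9],[34,19],[38,0],[39,14],[47,9],[48,0]]
[[20,9],[34,19],[38,0],[39,14],[47,9],[48,0]]
[[20,9],[34,19],[38,5],[39,14],[47,9],[48,0]]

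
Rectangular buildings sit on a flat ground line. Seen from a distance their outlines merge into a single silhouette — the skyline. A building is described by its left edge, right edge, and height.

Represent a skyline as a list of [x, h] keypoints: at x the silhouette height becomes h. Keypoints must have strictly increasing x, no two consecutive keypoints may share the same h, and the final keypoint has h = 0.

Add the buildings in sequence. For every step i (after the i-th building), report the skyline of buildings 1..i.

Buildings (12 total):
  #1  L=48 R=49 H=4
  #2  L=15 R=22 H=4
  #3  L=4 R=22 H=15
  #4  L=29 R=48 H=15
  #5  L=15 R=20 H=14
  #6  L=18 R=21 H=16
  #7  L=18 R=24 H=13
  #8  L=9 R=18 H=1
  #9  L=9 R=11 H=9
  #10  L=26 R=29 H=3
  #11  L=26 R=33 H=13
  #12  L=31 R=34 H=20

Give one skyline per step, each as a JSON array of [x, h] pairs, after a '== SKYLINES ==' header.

== SKYLINES ==
[[48,4],[49,0]]
[[15,4],[22,0],[48,4],[49,0]]
[[4,15],[22,0],[48,4],[49,0]]
[[4,15],[22,0],[29,15],[48,4],[49,0]]
[[4,15],[22,0],[29,15],[48,4],[49,0]]
[[4,15],[18,16],[21,15],[22,0],[29,15],[48,4],[49,0]]
[[4,15],[18,16],[21,15],[22,13],[24,0],[29,15],[48,4],[49,0]]
[[4,15],[18,16],[21,15],[22,13],[24,0],[29,15],[48,4],[49,0]]
[[4,15],[18,16],[21,15],[22,13],[24,0],[29,15],[48,4],[49,0]]
[[4,15],[18,16],[21,15],[22,13],[24,0],[26,3],[29,15],[48,4],[49,0]]
[[4,15],[18,16],[21,15],[22,13],[24,0],[26,13],[29,15],[48,4],[49,0]]
[[4,15],[18,16],[21,15],[22,13],[24,0],[26,13],[29,15],[31,20],[34,15],[48,4],[49,0]]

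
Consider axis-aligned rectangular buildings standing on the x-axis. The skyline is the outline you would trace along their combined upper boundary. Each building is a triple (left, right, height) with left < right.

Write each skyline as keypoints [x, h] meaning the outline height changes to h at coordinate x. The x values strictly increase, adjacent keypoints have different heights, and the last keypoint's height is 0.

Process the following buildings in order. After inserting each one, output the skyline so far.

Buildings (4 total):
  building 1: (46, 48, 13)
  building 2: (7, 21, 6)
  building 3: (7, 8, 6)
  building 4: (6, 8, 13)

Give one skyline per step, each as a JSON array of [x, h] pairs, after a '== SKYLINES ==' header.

== SKYLINES ==
[[46,13],[48,0]]
[[7,6],[21,0],[46,13],[48,0]]
[[7,6],[21,0],[46,13],[48,0]]
[[6,13],[8,6],[21,0],[46,13],[48,0]]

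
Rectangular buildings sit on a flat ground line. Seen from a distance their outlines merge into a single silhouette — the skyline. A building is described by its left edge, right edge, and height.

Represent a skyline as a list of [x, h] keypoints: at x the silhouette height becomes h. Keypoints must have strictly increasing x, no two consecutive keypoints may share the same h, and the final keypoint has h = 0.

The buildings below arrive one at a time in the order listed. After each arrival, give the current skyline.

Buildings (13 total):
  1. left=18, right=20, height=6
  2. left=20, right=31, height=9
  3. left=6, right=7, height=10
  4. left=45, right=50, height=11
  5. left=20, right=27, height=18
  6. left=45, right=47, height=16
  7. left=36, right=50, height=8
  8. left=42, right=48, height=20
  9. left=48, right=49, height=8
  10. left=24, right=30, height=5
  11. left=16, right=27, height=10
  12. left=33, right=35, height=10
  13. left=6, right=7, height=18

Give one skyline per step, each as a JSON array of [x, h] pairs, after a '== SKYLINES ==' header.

== SKYLINES ==
[[18,6],[20,0]]
[[18,6],[20,9],[31,0]]
[[6,10],[7,0],[18,6],[20,9],[31,0]]
[[6,10],[7,0],[18,6],[20,9],[31,0],[45,11],[50,0]]
[[6,10],[7,0],[18,6],[20,18],[27,9],[31,0],[45,11],[50,0]]
[[6,10],[7,0],[18,6],[20,18],[27,9],[31,0],[45,16],[47,11],[50,0]]
[[6,10],[7,0],[18,6],[20,18],[27,9],[31,0],[36,8],[45,16],[47,11],[50,0]]
[[6,10],[7,0],[18,6],[20,18],[27,9],[31,0],[36,8],[42,20],[48,11],[50,0]]
[[6,10],[7,0],[18,6],[20,18],[27,9],[31,0],[36,8],[42,20],[48,11],[50,0]]
[[6,10],[7,0],[18,6],[20,18],[27,9],[31,0],[36,8],[42,20],[48,11],[50,0]]
[[6,10],[7,0],[16,10],[20,18],[27,9],[31,0],[36,8],[42,20],[48,11],[50,0]]
[[6,10],[7,0],[16,10],[20,18],[27,9],[31,0],[33,10],[35,0],[36,8],[42,20],[48,11],[50,0]]
[[6,18],[7,0],[16,10],[20,18],[27,9],[31,0],[33,10],[35,0],[36,8],[42,20],[48,11],[50,0]]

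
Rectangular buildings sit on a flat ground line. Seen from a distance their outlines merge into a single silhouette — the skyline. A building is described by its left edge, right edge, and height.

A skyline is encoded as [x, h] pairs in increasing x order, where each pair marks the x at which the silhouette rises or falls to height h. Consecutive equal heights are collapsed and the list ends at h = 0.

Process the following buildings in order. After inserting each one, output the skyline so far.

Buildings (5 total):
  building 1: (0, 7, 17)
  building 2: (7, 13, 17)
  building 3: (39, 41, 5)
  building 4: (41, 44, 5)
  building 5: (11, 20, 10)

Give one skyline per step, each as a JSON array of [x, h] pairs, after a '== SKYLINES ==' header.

== SKYLINES ==
[[0,17],[7,0]]
[[0,17],[13,0]]
[[0,17],[13,0],[39,5],[41,0]]
[[0,17],[13,0],[39,5],[44,0]]
[[0,17],[13,10],[20,0],[39,5],[44,0]]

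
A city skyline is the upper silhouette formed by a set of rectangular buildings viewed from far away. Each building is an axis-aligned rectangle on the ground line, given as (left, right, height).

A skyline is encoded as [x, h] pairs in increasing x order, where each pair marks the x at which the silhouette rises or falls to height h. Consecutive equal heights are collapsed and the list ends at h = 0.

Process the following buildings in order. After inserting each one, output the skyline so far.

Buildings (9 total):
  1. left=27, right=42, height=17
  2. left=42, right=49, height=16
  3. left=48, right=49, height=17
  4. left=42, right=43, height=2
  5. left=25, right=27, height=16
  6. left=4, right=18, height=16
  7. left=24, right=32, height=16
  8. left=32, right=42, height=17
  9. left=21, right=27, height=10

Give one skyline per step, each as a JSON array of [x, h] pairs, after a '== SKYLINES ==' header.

== SKYLINES ==
[[27,17],[42,0]]
[[27,17],[42,16],[49,0]]
[[27,17],[42,16],[48,17],[49,0]]
[[27,17],[42,16],[48,17],[49,0]]
[[25,16],[27,17],[42,16],[48,17],[49,0]]
[[4,16],[18,0],[25,16],[27,17],[42,16],[48,17],[49,0]]
[[4,16],[18,0],[24,16],[27,17],[42,16],[48,17],[49,0]]
[[4,16],[18,0],[24,16],[27,17],[42,16],[48,17],[49,0]]
[[4,16],[18,0],[21,10],[24,16],[27,17],[42,16],[48,17],[49,0]]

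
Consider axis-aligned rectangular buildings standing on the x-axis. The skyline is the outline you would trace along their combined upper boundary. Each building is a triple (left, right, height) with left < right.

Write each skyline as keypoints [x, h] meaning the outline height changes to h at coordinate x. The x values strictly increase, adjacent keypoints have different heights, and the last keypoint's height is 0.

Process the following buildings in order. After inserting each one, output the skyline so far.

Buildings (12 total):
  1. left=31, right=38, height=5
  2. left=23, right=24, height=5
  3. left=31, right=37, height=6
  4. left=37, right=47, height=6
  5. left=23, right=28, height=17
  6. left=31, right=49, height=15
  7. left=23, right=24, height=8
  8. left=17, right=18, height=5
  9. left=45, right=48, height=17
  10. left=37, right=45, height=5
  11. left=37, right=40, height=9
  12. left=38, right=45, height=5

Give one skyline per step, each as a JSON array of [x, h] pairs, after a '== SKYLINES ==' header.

== SKYLINES ==
[[31,5],[38,0]]
[[23,5],[24,0],[31,5],[38,0]]
[[23,5],[24,0],[31,6],[37,5],[38,0]]
[[23,5],[24,0],[31,6],[47,0]]
[[23,17],[28,0],[31,6],[47,0]]
[[23,17],[28,0],[31,15],[49,0]]
[[23,17],[28,0],[31,15],[49,0]]
[[17,5],[18,0],[23,17],[28,0],[31,15],[49,0]]
[[17,5],[18,0],[23,17],[28,0],[31,15],[45,17],[48,15],[49,0]]
[[17,5],[18,0],[23,17],[28,0],[31,15],[45,17],[48,15],[49,0]]
[[17,5],[18,0],[23,17],[28,0],[31,15],[45,17],[48,15],[49,0]]
[[17,5],[18,0],[23,17],[28,0],[31,15],[45,17],[48,15],[49,0]]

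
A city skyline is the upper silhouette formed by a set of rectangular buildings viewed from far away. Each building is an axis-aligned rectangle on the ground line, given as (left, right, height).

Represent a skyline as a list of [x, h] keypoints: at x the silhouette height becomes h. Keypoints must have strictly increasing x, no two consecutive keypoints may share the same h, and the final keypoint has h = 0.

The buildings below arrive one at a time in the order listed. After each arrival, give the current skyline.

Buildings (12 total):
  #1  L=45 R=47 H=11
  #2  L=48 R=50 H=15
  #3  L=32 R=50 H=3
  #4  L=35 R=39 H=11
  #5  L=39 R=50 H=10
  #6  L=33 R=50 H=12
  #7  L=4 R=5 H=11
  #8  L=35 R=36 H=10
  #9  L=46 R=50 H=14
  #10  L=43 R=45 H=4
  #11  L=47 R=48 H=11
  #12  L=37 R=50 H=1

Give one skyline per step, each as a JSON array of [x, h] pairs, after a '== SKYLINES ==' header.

== SKYLINES ==
[[45,11],[47,0]]
[[45,11],[47,0],[48,15],[50,0]]
[[32,3],[45,11],[47,3],[48,15],[50,0]]
[[32,3],[35,11],[39,3],[45,11],[47,3],[48,15],[50,0]]
[[32,3],[35,11],[39,10],[45,11],[47,10],[48,15],[50,0]]
[[32,3],[33,12],[48,15],[50,0]]
[[4,11],[5,0],[32,3],[33,12],[48,15],[50,0]]
[[4,11],[5,0],[32,3],[33,12],[48,15],[50,0]]
[[4,11],[5,0],[32,3],[33,12],[46,14],[48,15],[50,0]]
[[4,11],[5,0],[32,3],[33,12],[46,14],[48,15],[50,0]]
[[4,11],[5,0],[32,3],[33,12],[46,14],[48,15],[50,0]]
[[4,11],[5,0],[32,3],[33,12],[46,14],[48,15],[50,0]]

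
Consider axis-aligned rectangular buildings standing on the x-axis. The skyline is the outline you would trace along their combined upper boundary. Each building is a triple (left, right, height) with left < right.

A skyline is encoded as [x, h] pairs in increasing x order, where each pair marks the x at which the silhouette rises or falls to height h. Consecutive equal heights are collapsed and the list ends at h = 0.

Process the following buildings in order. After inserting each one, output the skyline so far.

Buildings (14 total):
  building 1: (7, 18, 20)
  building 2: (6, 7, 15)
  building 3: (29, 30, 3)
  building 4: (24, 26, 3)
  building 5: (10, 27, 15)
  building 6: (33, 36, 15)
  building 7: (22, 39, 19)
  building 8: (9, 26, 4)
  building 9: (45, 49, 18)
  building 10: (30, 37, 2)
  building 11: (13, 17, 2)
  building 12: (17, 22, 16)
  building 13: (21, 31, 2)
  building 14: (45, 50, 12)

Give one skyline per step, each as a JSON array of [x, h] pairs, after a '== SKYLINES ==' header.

== SKYLINES ==
[[7,20],[18,0]]
[[6,15],[7,20],[18,0]]
[[6,15],[7,20],[18,0],[29,3],[30,0]]
[[6,15],[7,20],[18,0],[24,3],[26,0],[29,3],[30,0]]
[[6,15],[7,20],[18,15],[27,0],[29,3],[30,0]]
[[6,15],[7,20],[18,15],[27,0],[29,3],[30,0],[33,15],[36,0]]
[[6,15],[7,20],[18,15],[22,19],[39,0]]
[[6,15],[7,20],[18,15],[22,19],[39,0]]
[[6,15],[7,20],[18,15],[22,19],[39,0],[45,18],[49,0]]
[[6,15],[7,20],[18,15],[22,19],[39,0],[45,18],[49,0]]
[[6,15],[7,20],[18,15],[22,19],[39,0],[45,18],[49,0]]
[[6,15],[7,20],[18,16],[22,19],[39,0],[45,18],[49,0]]
[[6,15],[7,20],[18,16],[22,19],[39,0],[45,18],[49,0]]
[[6,15],[7,20],[18,16],[22,19],[39,0],[45,18],[49,12],[50,0]]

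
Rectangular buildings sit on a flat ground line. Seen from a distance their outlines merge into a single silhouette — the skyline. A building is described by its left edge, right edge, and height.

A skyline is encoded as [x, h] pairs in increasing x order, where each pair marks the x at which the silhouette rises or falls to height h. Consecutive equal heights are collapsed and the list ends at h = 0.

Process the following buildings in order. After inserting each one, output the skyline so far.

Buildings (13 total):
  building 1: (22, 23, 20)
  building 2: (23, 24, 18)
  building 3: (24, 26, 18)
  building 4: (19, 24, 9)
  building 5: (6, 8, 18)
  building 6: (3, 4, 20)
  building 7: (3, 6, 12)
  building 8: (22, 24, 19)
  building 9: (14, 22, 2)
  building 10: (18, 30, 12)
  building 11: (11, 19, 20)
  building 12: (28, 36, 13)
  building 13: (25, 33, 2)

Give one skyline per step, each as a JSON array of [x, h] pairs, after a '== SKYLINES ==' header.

== SKYLINES ==
[[22,20],[23,0]]
[[22,20],[23,18],[24,0]]
[[22,20],[23,18],[26,0]]
[[19,9],[22,20],[23,18],[26,0]]
[[6,18],[8,0],[19,9],[22,20],[23,18],[26,0]]
[[3,20],[4,0],[6,18],[8,0],[19,9],[22,20],[23,18],[26,0]]
[[3,20],[4,12],[6,18],[8,0],[19,9],[22,20],[23,18],[26,0]]
[[3,20],[4,12],[6,18],[8,0],[19,9],[22,20],[23,19],[24,18],[26,0]]
[[3,20],[4,12],[6,18],[8,0],[14,2],[19,9],[22,20],[23,19],[24,18],[26,0]]
[[3,20],[4,12],[6,18],[8,0],[14,2],[18,12],[22,20],[23,19],[24,18],[26,12],[30,0]]
[[3,20],[4,12],[6,18],[8,0],[11,20],[19,12],[22,20],[23,19],[24,18],[26,12],[30,0]]
[[3,20],[4,12],[6,18],[8,0],[11,20],[19,12],[22,20],[23,19],[24,18],[26,12],[28,13],[36,0]]
[[3,20],[4,12],[6,18],[8,0],[11,20],[19,12],[22,20],[23,19],[24,18],[26,12],[28,13],[36,0]]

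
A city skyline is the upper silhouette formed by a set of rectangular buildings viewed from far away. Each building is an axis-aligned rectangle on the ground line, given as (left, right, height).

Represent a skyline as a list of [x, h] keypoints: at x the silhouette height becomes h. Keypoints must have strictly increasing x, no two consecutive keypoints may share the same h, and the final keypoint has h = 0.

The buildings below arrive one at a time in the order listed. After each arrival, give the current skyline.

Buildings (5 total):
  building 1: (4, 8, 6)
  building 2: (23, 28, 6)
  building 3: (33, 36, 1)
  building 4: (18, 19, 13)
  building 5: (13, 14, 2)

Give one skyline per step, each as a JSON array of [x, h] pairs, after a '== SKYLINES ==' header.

== SKYLINES ==
[[4,6],[8,0]]
[[4,6],[8,0],[23,6],[28,0]]
[[4,6],[8,0],[23,6],[28,0],[33,1],[36,0]]
[[4,6],[8,0],[18,13],[19,0],[23,6],[28,0],[33,1],[36,0]]
[[4,6],[8,0],[13,2],[14,0],[18,13],[19,0],[23,6],[28,0],[33,1],[36,0]]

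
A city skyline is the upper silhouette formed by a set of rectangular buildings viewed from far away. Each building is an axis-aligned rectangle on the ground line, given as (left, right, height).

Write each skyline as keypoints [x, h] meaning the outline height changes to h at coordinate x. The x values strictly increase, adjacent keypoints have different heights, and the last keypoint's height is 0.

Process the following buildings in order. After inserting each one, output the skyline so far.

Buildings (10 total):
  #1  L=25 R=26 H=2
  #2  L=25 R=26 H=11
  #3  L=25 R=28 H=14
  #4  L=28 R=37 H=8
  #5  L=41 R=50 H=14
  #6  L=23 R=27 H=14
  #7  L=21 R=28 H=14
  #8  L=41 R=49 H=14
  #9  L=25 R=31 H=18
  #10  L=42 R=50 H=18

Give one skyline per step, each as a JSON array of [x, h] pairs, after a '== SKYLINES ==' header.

== SKYLINES ==
[[25,2],[26,0]]
[[25,11],[26,0]]
[[25,14],[28,0]]
[[25,14],[28,8],[37,0]]
[[25,14],[28,8],[37,0],[41,14],[50,0]]
[[23,14],[28,8],[37,0],[41,14],[50,0]]
[[21,14],[28,8],[37,0],[41,14],[50,0]]
[[21,14],[28,8],[37,0],[41,14],[50,0]]
[[21,14],[25,18],[31,8],[37,0],[41,14],[50,0]]
[[21,14],[25,18],[31,8],[37,0],[41,14],[42,18],[50,0]]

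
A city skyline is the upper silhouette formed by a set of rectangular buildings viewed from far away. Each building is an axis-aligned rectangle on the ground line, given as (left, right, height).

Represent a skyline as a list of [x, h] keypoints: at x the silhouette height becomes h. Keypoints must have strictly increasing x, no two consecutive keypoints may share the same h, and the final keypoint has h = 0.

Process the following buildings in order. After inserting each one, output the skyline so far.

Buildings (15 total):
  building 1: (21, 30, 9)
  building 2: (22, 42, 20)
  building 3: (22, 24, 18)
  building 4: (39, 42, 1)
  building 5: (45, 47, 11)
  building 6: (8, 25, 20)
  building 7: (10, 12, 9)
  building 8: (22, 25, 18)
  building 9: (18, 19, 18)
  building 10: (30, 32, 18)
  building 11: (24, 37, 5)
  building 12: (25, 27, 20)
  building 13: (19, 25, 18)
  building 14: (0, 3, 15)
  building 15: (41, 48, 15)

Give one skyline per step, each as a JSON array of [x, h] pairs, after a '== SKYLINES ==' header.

== SKYLINES ==
[[21,9],[30,0]]
[[21,9],[22,20],[42,0]]
[[21,9],[22,20],[42,0]]
[[21,9],[22,20],[42,0]]
[[21,9],[22,20],[42,0],[45,11],[47,0]]
[[8,20],[42,0],[45,11],[47,0]]
[[8,20],[42,0],[45,11],[47,0]]
[[8,20],[42,0],[45,11],[47,0]]
[[8,20],[42,0],[45,11],[47,0]]
[[8,20],[42,0],[45,11],[47,0]]
[[8,20],[42,0],[45,11],[47,0]]
[[8,20],[42,0],[45,11],[47,0]]
[[8,20],[42,0],[45,11],[47,0]]
[[0,15],[3,0],[8,20],[42,0],[45,11],[47,0]]
[[0,15],[3,0],[8,20],[42,15],[48,0]]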